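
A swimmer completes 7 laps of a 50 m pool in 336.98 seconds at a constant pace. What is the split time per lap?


Split time = total_time / n_laps = 336.98 / 7
Split time = 48.14 s per lap

48.14 s


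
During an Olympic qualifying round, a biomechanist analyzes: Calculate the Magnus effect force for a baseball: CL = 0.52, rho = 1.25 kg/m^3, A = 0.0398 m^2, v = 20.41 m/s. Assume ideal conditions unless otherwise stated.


FM = 0.5 * CL * rho * A * v^2
FM = 0.5 * 0.52 * 1.25 * 0.0398 * 20.41^2
v^2 = 416.5681
FM = 0.5 * 0.52 * 1.25 * 0.0398 * 416.5681 = 5.3883 N

5.3883 N


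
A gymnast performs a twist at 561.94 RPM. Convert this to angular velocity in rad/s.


omega = RPM * 2 * pi / 60
omega = 561.94 * 2 * 3.14159 / 60
omega = 3530.7732 / 60 = 58.8462 rad/s

58.8462 rad/s


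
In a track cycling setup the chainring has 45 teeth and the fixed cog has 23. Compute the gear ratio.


GR = front_teeth / rear_teeth
GR = 45 / 23
GR = 1.9565

1.9565


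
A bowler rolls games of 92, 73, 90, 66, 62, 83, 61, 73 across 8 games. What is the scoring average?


Average = sum / n
Sum = 600
Average = 600 / 8 = 75

75


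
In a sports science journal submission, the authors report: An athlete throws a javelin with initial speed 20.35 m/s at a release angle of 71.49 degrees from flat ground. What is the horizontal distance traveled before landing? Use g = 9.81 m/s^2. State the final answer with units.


R = v^2 * sin(2*theta) / g
Convert angle to radians: theta = 71.49 deg = 1.2477 rad
sin(2*theta) = sin(2.4955) = 0.6021
R = 20.35^2 * 0.6021 / 9.81
R = 414.1225 * 0.6021 / 9.81 = 25.417 m

25.417 m


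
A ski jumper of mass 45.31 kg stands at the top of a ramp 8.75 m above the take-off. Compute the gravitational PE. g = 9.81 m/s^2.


PE = m * g * h
PE = 45.31 * 9.81 * 8.75
PE = 444.4911 * 8.75 = 3889.2971 J

3889.2971 J


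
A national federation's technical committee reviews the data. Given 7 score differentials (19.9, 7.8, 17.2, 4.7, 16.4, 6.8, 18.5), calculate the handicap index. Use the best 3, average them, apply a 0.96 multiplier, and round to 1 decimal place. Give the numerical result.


All differentials: 19.9, 7.8, 17.2, 4.7, 16.4, 6.8, 18.5
Sorted: 4.7, 6.8, 7.8, 16.4, 17.2, 18.5, 19.9
Best 3: 4.7, 6.8, 7.8
Average of best = 19.3 / 3 = 6.4333
Raw index = 6.4333 * 0.96 = 6.176
Handicap index = round(6.176, 1) = 6.2

6.2


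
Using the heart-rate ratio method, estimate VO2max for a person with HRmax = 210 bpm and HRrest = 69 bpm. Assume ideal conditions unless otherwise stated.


VO2max = 15.3 * HRmax / HRrest
VO2max = 15.3 * 210 / 69
VO2max = 3213 / 69 = 46.5652 mL/kg/min

46.5652 mL/kg/min


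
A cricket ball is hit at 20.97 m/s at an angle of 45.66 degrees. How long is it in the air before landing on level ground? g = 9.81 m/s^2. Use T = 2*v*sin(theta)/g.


T = 2*v*sin(theta)/g
sin(theta) = sin(45.66 deg) = 0.7152
T = 2*20.97*0.7152 / 9.81
T = 29.9957 / 9.81 = 3.0577 s

3.0577 s


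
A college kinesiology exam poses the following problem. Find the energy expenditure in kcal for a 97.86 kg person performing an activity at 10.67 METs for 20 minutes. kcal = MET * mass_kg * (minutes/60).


kcal = MET * mass * time_hr
Convert time: 20 min = 0.3333 hr
kcal = 10.67 * 97.86 * 0.3333
kcal = 348.0554 kcal

348.0554 kcal


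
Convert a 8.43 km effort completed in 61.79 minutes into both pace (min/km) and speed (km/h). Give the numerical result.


Pace = time / distance = 61.79 min / 8.43 km = 7.3298 min/km
Speed = distance / time_in_hours = 8.43 / 1.0298 hr
Speed = 8.1858 km/h

7.3298 min/km, 8.1858 km/h


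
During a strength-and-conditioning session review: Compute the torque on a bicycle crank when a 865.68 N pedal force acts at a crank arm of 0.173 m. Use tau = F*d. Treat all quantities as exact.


tau = F * d
tau = 865.68 * 0.173
tau = 149.7626 N*m

149.7626 N*m


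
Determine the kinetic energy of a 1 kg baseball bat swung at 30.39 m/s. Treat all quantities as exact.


KE = 0.5 * m * v^2
KE = 0.5 * 1 * 30.39^2
KE = 0.5 * 1 * 923.5521 = 461.776 J

461.776 J


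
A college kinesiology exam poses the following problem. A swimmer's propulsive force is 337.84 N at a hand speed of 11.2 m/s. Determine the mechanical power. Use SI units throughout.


P = F * v
P = 337.84 * 11.2
P = 3783.808 W

3783.808 W


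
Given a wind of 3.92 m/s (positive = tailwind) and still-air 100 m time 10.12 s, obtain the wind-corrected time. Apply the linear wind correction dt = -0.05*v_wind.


dt = -0.05 * v_wind = -0.05 * 3.92 = -0.196 s
t_corrected = t_still + dt = 10.12 + (-0.196)
t_corrected = 9.924 s

9.924 s


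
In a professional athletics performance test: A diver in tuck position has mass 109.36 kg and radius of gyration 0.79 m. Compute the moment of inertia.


I = m * k^2
I = 109.36 * 0.79^2
I = 109.36 * 0.6241 = 68.2516 kg*m^2

68.2516 kg*m^2


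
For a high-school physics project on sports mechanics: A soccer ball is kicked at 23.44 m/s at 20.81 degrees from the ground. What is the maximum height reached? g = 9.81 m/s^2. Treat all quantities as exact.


H = (v*sin(theta))^2 / (2*g)
vy = v*sin(theta) = 23.44 * sin(20.81 deg) = 8.3275 m/s
H = vy^2 / (2*g) = 69.3478 / (2*9.81)
H = 69.3478 / 19.62 = 3.5345 m

3.5345 m


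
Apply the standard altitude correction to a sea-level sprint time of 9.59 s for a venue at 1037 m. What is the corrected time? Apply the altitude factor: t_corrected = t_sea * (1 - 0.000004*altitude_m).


Correction factor = 1 - 0.000004 * 1037 = 0.995852
t_corrected = t_sea * factor = 9.59 * 0.995852
t_corrected = 9.5502 s

9.5502 s


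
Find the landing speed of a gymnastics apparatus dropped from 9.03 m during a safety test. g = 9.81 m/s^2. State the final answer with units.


v = sqrt(2 * g * h)
v = sqrt(2 * 9.81 * 9.03)
v = sqrt(177.1686) = 13.3105 m/s

13.3105 m/s


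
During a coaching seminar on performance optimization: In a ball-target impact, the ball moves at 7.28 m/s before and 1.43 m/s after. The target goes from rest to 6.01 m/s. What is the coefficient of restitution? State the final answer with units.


e = (v2_after - v1_after) / (v1_before - v2_before)
Numerator = 6.01 - 1.43 = 4.58
Denominator = 7.28 - 0 = 7.28
e = 4.58 / 7.28 = 0.6291

0.6291


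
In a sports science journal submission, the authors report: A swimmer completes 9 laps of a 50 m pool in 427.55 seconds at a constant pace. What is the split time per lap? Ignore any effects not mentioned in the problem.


Split time = total_time / n_laps = 427.55 / 9
Split time = 47.5056 s per lap

47.5056 s


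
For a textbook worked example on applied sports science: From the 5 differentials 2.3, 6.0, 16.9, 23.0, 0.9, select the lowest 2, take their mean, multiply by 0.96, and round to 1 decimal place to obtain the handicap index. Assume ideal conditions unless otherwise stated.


All differentials: 2.3, 6.0, 16.9, 23.0, 0.9
Sorted: 0.9, 2.3, 6.0, 16.9, 23.0
Best 2: 0.9, 2.3
Average of best = 3.2 / 2 = 1.6
Raw index = 1.6 * 0.96 = 1.536
Handicap index = round(1.536, 1) = 1.5

1.5


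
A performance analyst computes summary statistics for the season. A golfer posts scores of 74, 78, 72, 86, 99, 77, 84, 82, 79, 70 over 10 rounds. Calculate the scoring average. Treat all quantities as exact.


Average = sum / n
Sum = 801
Average = 801 / 10 = 80.1

80.1


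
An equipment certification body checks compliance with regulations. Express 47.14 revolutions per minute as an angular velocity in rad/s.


omega = RPM * 2 * pi / 60
omega = 47.14 * 2 * 3.14159 / 60
omega = 296.1894 / 60 = 4.9365 rad/s

4.9365 rad/s


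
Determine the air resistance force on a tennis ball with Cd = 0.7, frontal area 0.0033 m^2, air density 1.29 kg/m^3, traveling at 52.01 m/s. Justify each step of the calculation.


Fd = 0.5 * Cd * rho * A * v^2
Fd = 0.5 * 0.7 * 1.29 * 0.0033 * 52.01^2
v^2 = 2705.0401
Fd = 0.5 * 0.7 * 1.29 * 0.0033 * 2705.0401 = 4.0304 N

4.0304 N


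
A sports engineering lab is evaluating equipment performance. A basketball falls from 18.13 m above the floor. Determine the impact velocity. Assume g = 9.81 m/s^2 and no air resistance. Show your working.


v = sqrt(2 * g * h)
v = sqrt(2 * 9.81 * 18.13)
v = sqrt(355.7106) = 18.8603 m/s

18.8603 m/s


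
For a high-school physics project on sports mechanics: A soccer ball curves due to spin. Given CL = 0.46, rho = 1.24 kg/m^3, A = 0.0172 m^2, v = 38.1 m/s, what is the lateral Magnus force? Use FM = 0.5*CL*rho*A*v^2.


FM = 0.5 * CL * rho * A * v^2
FM = 0.5 * 0.46 * 1.24 * 0.0172 * 38.1^2
v^2 = 1451.61
FM = 0.5 * 0.46 * 1.24 * 0.0172 * 1451.61 = 7.1208 N

7.1208 N


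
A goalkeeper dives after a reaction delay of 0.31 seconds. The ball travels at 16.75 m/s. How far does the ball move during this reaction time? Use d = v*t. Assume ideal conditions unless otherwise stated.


d = v * t
d = 16.75 * 0.31
d = 5.1925 m

5.1925 m


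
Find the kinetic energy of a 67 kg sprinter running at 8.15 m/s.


KE = 0.5 * m * v^2
KE = 0.5 * 67 * 8.15^2
KE = 0.5 * 67 * 66.4225 = 2225.1537 J

2225.1537 J


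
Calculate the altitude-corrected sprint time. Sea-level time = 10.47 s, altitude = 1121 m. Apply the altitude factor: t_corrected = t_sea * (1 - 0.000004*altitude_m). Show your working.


Correction factor = 1 - 0.000004 * 1121 = 0.995516
t_corrected = t_sea * factor = 10.47 * 0.995516
t_corrected = 10.4231 s

10.4231 s


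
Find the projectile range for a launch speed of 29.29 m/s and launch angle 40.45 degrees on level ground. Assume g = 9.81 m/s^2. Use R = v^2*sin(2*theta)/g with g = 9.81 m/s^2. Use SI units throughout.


R = v^2 * sin(2*theta) / g
Convert angle to radians: theta = 40.45 deg = 0.706 rad
sin(2*theta) = sin(1.412) = 0.9874
R = 29.29^2 * 0.9874 / 9.81
R = 857.9041 * 0.9874 / 9.81 = 86.3513 m

86.3513 m


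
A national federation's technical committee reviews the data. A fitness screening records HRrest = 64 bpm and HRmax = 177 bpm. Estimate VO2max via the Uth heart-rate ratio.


VO2max = 15.3 * HRmax / HRrest
VO2max = 15.3 * 177 / 64
VO2max = 2708.1 / 64 = 42.3141 mL/kg/min

42.3141 mL/kg/min


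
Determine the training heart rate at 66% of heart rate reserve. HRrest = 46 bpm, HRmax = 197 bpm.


Target = HRrest + pct*(HRmax - HRrest)
Heart rate reserve = HRmax - HRrest = 197 - 46 = 151 bpm
Fraction = 66% = 0.66
Target = 46 + 0.66 * 151
Target = 46 + 99.66 = 145.66 bpm

145.66 bpm


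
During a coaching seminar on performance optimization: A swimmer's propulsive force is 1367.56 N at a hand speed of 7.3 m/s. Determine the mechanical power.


P = F * v
P = 1367.56 * 7.3
P = 9983.188 W

9983.188 W


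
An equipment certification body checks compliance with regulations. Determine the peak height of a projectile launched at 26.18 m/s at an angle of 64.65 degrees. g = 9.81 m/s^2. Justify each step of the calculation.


H = (v*sin(theta))^2 / (2*g)
vy = v*sin(theta) = 26.18 * sin(64.65 deg) = 23.6591 m/s
H = vy^2 / (2*g) = 559.7534 / (2*9.81)
H = 559.7534 / 19.62 = 28.5297 m

28.5297 m


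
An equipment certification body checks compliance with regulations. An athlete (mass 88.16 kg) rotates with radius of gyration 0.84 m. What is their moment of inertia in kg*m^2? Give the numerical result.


I = m * k^2
I = 88.16 * 0.84^2
I = 88.16 * 0.7056 = 62.2057 kg*m^2

62.2057 kg*m^2


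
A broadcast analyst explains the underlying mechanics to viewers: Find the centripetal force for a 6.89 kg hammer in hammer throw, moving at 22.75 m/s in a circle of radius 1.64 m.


Fc = m * v^2 / r
v^2 = 22.75^2 = 517.5625
Fc = 6.89 * 517.5625 / 1.64
Fc = 3566.0056 / 1.64 = 2174.3937 N

2174.3937 N


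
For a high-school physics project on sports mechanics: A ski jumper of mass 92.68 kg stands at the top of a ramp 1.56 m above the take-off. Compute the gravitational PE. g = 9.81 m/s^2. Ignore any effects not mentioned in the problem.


PE = m * g * h
PE = 92.68 * 9.81 * 1.56
PE = 909.1908 * 1.56 = 1418.3376 J

1418.3376 J


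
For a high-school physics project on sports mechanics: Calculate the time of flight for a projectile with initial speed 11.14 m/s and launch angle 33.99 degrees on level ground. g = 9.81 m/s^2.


T = 2*v*sin(theta)/g
sin(theta) = sin(33.99 deg) = 0.559
T = 2*11.14*0.559 / 9.81
T = 12.4556 / 9.81 = 1.2697 s

1.2697 s


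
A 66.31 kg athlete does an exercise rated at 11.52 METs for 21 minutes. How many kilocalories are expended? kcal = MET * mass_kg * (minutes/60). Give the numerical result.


kcal = MET * mass * time_hr
Convert time: 21 min = 0.35 hr
kcal = 11.52 * 66.31 * 0.35
kcal = 267.3619 kcal

267.3619 kcal


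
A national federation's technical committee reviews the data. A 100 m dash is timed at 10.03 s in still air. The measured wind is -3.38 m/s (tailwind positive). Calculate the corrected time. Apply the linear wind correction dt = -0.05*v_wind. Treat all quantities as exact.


dt = -0.05 * v_wind = -0.05 * -3.38 = 0.169 s
t_corrected = t_still + dt = 10.03 + (0.169)
t_corrected = 10.199 s

10.199 s


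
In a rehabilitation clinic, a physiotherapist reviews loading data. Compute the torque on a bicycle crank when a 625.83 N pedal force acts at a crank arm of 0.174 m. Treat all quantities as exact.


tau = F * d
tau = 625.83 * 0.174
tau = 108.8944 N*m

108.8944 N*m


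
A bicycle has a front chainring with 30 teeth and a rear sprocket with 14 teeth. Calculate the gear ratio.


GR = front_teeth / rear_teeth
GR = 30 / 14
GR = 2.1429

2.1429


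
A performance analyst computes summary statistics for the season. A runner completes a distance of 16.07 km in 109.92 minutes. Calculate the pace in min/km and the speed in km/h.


Pace = time / distance = 109.92 min / 16.07 km = 6.8401 min/km
Speed = distance / time_in_hours = 16.07 / 1.832 hr
Speed = 8.7718 km/h

6.8401 min/km, 8.7718 km/h


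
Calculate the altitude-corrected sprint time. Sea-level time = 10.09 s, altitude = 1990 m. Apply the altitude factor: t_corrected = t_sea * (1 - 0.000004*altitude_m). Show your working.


Correction factor = 1 - 0.000004 * 1990 = 0.99204
t_corrected = t_sea * factor = 10.09 * 0.99204
t_corrected = 10.0097 s

10.0097 s


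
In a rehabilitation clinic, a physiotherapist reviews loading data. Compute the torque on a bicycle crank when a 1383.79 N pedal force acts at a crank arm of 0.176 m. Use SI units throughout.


tau = F * d
tau = 1383.79 * 0.176
tau = 243.547 N*m

243.547 N*m


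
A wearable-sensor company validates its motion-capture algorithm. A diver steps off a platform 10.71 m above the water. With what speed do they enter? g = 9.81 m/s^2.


v = sqrt(2 * g * h)
v = sqrt(2 * 9.81 * 10.71)
v = sqrt(210.1302) = 14.4959 m/s

14.4959 m/s


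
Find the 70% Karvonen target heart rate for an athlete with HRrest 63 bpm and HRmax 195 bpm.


Target = HRrest + pct*(HRmax - HRrest)
Heart rate reserve = HRmax - HRrest = 195 - 63 = 132 bpm
Fraction = 70% = 0.7
Target = 63 + 0.7 * 132
Target = 63 + 92.4 = 155.4 bpm

155.4 bpm


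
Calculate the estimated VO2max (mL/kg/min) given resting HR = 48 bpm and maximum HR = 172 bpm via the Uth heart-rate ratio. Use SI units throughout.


VO2max = 15.3 * HRmax / HRrest
VO2max = 15.3 * 172 / 48
VO2max = 2631.6 / 48 = 54.825 mL/kg/min

54.825 mL/kg/min


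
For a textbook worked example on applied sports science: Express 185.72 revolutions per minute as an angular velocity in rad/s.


omega = RPM * 2 * pi / 60
omega = 185.72 * 2 * 3.14159 / 60
omega = 1166.9132 / 60 = 19.4486 rad/s

19.4486 rad/s


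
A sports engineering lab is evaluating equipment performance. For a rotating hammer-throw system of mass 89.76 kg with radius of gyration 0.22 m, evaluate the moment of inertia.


I = m * k^2
I = 89.76 * 0.22^2
I = 89.76 * 0.0484 = 4.3444 kg*m^2

4.3444 kg*m^2


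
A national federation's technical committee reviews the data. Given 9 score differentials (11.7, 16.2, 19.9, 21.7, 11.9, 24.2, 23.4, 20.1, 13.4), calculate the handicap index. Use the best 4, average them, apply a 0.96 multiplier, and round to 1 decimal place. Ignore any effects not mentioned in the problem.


All differentials: 11.7, 16.2, 19.9, 21.7, 11.9, 24.2, 23.4, 20.1, 13.4
Sorted: 11.7, 11.9, 13.4, 16.2, 19.9, 20.1, 21.7, 23.4, 24.2
Best 4: 11.7, 11.9, 13.4, 16.2
Average of best = 53.2 / 4 = 13.3
Raw index = 13.3 * 0.96 = 12.768
Handicap index = round(12.768, 1) = 12.8

12.8


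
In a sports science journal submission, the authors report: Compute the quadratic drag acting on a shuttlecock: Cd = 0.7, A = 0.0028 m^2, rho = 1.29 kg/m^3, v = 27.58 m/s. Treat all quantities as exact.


Fd = 0.5 * Cd * rho * A * v^2
Fd = 0.5 * 0.7 * 1.29 * 0.0028 * 27.58^2
v^2 = 760.6564
Fd = 0.5 * 0.7 * 1.29 * 0.0028 * 760.6564 = 0.9616 N

0.9616 N


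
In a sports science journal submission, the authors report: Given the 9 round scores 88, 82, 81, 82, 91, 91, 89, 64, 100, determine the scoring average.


Average = sum / n
Sum = 768
Average = 768 / 9 = 85.3333

85.3333


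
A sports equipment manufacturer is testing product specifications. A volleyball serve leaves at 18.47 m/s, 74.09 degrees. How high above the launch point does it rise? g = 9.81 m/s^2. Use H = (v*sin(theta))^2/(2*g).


H = (v*sin(theta))^2 / (2*g)
vy = v*sin(theta) = 18.47 * sin(74.09 deg) = 17.7625 m/s
H = vy^2 / (2*g) = 315.5056 / (2*9.81)
H = 315.5056 / 19.62 = 16.0808 m

16.0808 m


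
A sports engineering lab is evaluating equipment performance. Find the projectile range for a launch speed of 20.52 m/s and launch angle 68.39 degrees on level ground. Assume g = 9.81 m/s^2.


R = v^2 * sin(2*theta) / g
Convert angle to radians: theta = 68.39 deg = 1.1936 rad
sin(2*theta) = sin(2.3873) = 0.6848
R = 20.52^2 * 0.6848 / 9.81
R = 421.0704 * 0.6848 / 9.81 = 29.3934 m

29.3934 m


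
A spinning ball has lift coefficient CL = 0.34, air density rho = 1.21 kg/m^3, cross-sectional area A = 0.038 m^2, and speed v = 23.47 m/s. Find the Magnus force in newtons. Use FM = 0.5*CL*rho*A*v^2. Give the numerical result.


FM = 0.5 * CL * rho * A * v^2
FM = 0.5 * 0.34 * 1.21 * 0.038 * 23.47^2
v^2 = 550.8409
FM = 0.5 * 0.34 * 1.21 * 0.038 * 550.8409 = 4.3057 N

4.3057 N


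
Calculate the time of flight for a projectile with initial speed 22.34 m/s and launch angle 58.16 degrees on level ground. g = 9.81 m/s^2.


T = 2*v*sin(theta)/g
sin(theta) = sin(58.16 deg) = 0.8495
T = 2*22.34*0.8495 / 9.81
T = 37.9568 / 9.81 = 3.8692 s

3.8692 s


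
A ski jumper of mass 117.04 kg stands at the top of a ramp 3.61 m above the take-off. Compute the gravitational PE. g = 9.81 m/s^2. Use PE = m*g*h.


PE = m * g * h
PE = 117.04 * 9.81 * 3.61
PE = 1148.1624 * 3.61 = 4144.8663 J

4144.8663 J


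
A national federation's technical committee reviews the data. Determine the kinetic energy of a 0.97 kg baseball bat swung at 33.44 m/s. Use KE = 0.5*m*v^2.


KE = 0.5 * m * v^2
KE = 0.5 * 0.97 * 33.44^2
KE = 0.5 * 0.97 * 1118.2336 = 542.3433 J

542.3433 J


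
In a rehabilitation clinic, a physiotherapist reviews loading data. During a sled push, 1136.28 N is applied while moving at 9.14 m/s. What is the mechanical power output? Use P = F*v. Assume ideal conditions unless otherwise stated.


P = F * v
P = 1136.28 * 9.14
P = 10385.5992 W

10385.5992 W


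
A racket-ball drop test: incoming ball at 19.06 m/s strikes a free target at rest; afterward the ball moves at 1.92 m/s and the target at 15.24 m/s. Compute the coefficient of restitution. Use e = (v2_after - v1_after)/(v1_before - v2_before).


e = (v2_after - v1_after) / (v1_before - v2_before)
Numerator = 15.24 - 1.92 = 13.32
Denominator = 19.06 - 0 = 19.06
e = 13.32 / 19.06 = 0.6988

0.6988


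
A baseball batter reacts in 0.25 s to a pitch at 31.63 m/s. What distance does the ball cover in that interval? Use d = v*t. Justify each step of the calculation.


d = v * t
d = 31.63 * 0.25
d = 7.9075 m

7.9075 m


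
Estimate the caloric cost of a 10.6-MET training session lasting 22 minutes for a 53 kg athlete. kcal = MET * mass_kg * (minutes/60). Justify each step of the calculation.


kcal = MET * mass * time_hr
Convert time: 22 min = 0.3667 hr
kcal = 10.6 * 53 * 0.3667
kcal = 205.9933 kcal

205.9933 kcal


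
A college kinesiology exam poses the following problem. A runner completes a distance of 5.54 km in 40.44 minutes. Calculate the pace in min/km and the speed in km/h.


Pace = time / distance = 40.44 min / 5.54 km = 7.2996 min/km
Speed = distance / time_in_hours = 5.54 / 0.674 hr
Speed = 8.2196 km/h

7.2996 min/km, 8.2196 km/h


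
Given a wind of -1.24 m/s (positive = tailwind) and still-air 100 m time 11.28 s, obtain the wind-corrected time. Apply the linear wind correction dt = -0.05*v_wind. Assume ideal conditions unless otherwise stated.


dt = -0.05 * v_wind = -0.05 * -1.24 = 0.062 s
t_corrected = t_still + dt = 11.28 + (0.062)
t_corrected = 11.342 s

11.342 s


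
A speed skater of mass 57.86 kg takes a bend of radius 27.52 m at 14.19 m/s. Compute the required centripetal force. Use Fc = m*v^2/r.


Fc = m * v^2 / r
v^2 = 14.19^2 = 201.3561
Fc = 57.86 * 201.3561 / 27.52
Fc = 11650.4639 / 27.52 = 423.3453 N

423.3453 N


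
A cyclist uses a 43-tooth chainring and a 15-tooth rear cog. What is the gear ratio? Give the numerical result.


GR = front_teeth / rear_teeth
GR = 43 / 15
GR = 2.8667

2.8667


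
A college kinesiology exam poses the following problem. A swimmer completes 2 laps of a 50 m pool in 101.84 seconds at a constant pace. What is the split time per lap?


Split time = total_time / n_laps = 101.84 / 2
Split time = 50.92 s per lap

50.92 s


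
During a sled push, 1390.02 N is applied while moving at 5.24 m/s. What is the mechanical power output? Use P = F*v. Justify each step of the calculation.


P = F * v
P = 1390.02 * 5.24
P = 7283.7048 W

7283.7048 W


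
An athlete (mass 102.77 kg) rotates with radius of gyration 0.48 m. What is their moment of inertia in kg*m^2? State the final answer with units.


I = m * k^2
I = 102.77 * 0.48^2
I = 102.77 * 0.2304 = 23.6782 kg*m^2

23.6782 kg*m^2


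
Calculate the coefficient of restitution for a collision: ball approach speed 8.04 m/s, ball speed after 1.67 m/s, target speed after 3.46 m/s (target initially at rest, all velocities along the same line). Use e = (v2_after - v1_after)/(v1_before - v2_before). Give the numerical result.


e = (v2_after - v1_after) / (v1_before - v2_before)
Numerator = 3.46 - 1.67 = 1.79
Denominator = 8.04 - 0 = 8.04
e = 1.79 / 8.04 = 0.2226

0.2226


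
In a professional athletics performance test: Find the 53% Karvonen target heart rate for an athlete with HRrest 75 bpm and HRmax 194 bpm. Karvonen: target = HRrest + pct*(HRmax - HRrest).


Target = HRrest + pct*(HRmax - HRrest)
Heart rate reserve = HRmax - HRrest = 194 - 75 = 119 bpm
Fraction = 53% = 0.53
Target = 75 + 0.53 * 119
Target = 75 + 63.07 = 138.07 bpm

138.07 bpm


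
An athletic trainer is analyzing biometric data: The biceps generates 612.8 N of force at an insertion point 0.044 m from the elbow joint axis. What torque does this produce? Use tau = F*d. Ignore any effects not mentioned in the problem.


tau = F * d
tau = 612.8 * 0.044
tau = 26.9632 N*m

26.9632 N*m


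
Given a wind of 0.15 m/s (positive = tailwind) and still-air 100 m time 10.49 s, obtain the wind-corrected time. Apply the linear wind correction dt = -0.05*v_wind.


dt = -0.05 * v_wind = -0.05 * 0.15 = -0.0075 s
t_corrected = t_still + dt = 10.49 + (-0.0075)
t_corrected = 10.4825 s

10.4825 s


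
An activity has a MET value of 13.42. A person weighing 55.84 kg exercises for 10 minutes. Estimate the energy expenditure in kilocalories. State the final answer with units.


kcal = MET * mass * time_hr
Convert time: 10 min = 0.1667 hr
kcal = 13.42 * 55.84 * 0.1667
kcal = 124.8955 kcal

124.8955 kcal


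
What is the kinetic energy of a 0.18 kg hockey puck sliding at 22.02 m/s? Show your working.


KE = 0.5 * m * v^2
KE = 0.5 * 0.18 * 22.02^2
KE = 0.5 * 0.18 * 484.8804 = 43.6392 J

43.6392 J


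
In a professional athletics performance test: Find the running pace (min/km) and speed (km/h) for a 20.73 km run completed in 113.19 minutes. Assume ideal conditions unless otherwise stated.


Pace = time / distance = 113.19 min / 20.73 km = 5.4602 min/km
Speed = distance / time_in_hours = 20.73 / 1.8865 hr
Speed = 10.9886 km/h

5.4602 min/km, 10.9886 km/h


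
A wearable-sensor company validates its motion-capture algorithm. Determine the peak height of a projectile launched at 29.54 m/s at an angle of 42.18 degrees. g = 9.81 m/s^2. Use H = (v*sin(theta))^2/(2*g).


H = (v*sin(theta))^2 / (2*g)
vy = v*sin(theta) = 29.54 * sin(42.18 deg) = 19.835 m/s
H = vy^2 / (2*g) = 393.4267 / (2*9.81)
H = 393.4267 / 19.62 = 20.0523 m

20.0523 m


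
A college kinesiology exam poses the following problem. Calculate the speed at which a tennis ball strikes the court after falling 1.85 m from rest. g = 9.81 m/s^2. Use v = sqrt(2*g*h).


v = sqrt(2 * g * h)
v = sqrt(2 * 9.81 * 1.85)
v = sqrt(36.297) = 6.0247 m/s

6.0247 m/s


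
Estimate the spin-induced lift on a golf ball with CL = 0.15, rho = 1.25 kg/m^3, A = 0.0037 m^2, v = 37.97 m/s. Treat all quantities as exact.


FM = 0.5 * CL * rho * A * v^2
FM = 0.5 * 0.15 * 1.25 * 0.0037 * 37.97^2
v^2 = 1441.7209
FM = 0.5 * 0.15 * 1.25 * 0.0037 * 1441.7209 = 0.5001 N

0.5001 N


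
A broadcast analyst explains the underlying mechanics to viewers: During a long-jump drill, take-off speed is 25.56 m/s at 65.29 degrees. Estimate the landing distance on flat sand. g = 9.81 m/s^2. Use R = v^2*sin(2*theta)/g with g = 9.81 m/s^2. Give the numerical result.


R = v^2 * sin(2*theta) / g
Convert angle to radians: theta = 65.29 deg = 1.1395 rad
sin(2*theta) = sin(2.2791) = 0.7595
R = 25.56^2 * 0.7595 / 9.81
R = 653.3136 * 0.7595 / 9.81 = 50.5801 m

50.5801 m


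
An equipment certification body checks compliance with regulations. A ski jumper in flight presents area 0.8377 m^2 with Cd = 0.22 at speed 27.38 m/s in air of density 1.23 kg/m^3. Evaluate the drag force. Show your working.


Fd = 0.5 * Cd * rho * A * v^2
Fd = 0.5 * 0.22 * 1.23 * 0.8377 * 27.38^2
v^2 = 749.6644
Fd = 0.5 * 0.22 * 1.23 * 0.8377 * 749.6644 = 84.9676 N

84.9676 N


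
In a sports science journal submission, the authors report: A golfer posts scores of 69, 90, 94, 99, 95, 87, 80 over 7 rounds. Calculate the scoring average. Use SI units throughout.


Average = sum / n
Sum = 614
Average = 614 / 7 = 87.7143

87.7143


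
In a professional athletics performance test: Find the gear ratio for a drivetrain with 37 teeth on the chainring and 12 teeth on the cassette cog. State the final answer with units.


GR = front_teeth / rear_teeth
GR = 37 / 12
GR = 3.0833

3.0833


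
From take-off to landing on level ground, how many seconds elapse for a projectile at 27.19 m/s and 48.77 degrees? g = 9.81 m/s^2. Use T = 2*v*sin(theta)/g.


T = 2*v*sin(theta)/g
sin(theta) = sin(48.77 deg) = 0.7521
T = 2*27.19*0.7521 / 9.81
T = 40.8976 / 9.81 = 4.169 s

4.169 s


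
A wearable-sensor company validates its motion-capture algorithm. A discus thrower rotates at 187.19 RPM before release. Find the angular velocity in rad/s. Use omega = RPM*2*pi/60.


omega = RPM * 2 * pi / 60
omega = 187.19 * 2 * 3.14159 / 60
omega = 1176.1495 / 60 = 19.6025 rad/s

19.6025 rad/s


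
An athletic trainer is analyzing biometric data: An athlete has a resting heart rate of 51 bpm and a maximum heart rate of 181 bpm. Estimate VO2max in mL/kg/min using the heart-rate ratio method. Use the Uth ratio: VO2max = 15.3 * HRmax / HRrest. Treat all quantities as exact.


VO2max = 15.3 * HRmax / HRrest
VO2max = 15.3 * 181 / 51
VO2max = 2769.3 / 51 = 54.3 mL/kg/min

54.3 mL/kg/min


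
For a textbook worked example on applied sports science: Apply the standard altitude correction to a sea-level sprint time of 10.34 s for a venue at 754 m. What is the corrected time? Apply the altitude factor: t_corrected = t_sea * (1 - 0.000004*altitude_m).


Correction factor = 1 - 0.000004 * 754 = 0.996984
t_corrected = t_sea * factor = 10.34 * 0.996984
t_corrected = 10.3088 s

10.3088 s


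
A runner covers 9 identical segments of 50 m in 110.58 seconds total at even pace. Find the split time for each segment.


Split time = total_time / n_laps = 110.58 / 9
Split time = 12.2867 s per lap

12.2867 s


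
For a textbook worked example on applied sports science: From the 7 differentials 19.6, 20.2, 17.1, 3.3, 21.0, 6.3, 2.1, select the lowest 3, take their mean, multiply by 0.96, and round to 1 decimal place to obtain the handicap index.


All differentials: 19.6, 20.2, 17.1, 3.3, 21.0, 6.3, 2.1
Sorted: 2.1, 3.3, 6.3, 17.1, 19.6, 20.2, 21.0
Best 3: 2.1, 3.3, 6.3
Average of best = 11.7 / 3 = 3.9
Raw index = 3.9 * 0.96 = 3.744
Handicap index = round(3.744, 1) = 3.7

3.7


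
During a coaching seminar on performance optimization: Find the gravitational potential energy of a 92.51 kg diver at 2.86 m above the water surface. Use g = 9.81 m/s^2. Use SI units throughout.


PE = m * g * h
PE = 92.51 * 9.81 * 2.86
PE = 907.5231 * 2.86 = 2595.5161 J

2595.5161 J


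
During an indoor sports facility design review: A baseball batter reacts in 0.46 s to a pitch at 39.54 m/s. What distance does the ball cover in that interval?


d = v * t
d = 39.54 * 0.46
d = 18.1884 m

18.1884 m


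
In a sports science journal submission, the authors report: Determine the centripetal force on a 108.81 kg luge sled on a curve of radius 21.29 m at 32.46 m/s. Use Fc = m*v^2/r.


Fc = m * v^2 / r
v^2 = 32.46^2 = 1053.6516
Fc = 108.81 * 1053.6516 / 21.29
Fc = 114647.8306 / 21.29 = 5385.0555 N

5385.0555 N


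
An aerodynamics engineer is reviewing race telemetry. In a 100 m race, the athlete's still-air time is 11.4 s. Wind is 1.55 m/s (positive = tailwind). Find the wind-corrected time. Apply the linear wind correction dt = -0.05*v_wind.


dt = -0.05 * v_wind = -0.05 * 1.55 = -0.0775 s
t_corrected = t_still + dt = 11.4 + (-0.0775)
t_corrected = 11.3225 s

11.3225 s


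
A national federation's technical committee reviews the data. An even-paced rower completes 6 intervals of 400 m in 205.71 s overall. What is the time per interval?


Split time = total_time / n_laps = 205.71 / 6
Split time = 34.285 s per lap

34.285 s


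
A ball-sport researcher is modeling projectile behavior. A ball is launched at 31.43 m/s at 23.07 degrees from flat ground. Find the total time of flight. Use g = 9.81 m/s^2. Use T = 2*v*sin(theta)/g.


T = 2*v*sin(theta)/g
sin(theta) = sin(23.07 deg) = 0.3919
T = 2*31.43*0.3919 / 9.81
T = 24.632 / 9.81 = 2.5109 s

2.5109 s


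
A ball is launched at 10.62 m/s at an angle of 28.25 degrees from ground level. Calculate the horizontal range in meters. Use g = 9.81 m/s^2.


R = v^2 * sin(2*theta) / g
Convert angle to radians: theta = 28.25 deg = 0.4931 rad
sin(2*theta) = sin(0.9861) = 0.8339
R = 10.62^2 * 0.8339 / 9.81
R = 112.7844 * 0.8339 / 9.81 = 9.5871 m

9.5871 m


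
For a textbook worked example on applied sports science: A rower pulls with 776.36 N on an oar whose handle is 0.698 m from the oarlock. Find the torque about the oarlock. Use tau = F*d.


tau = F * d
tau = 776.36 * 0.698
tau = 541.8993 N*m

541.8993 N*m


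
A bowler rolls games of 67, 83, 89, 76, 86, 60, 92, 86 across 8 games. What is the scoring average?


Average = sum / n
Sum = 639
Average = 639 / 8 = 79.875

79.875


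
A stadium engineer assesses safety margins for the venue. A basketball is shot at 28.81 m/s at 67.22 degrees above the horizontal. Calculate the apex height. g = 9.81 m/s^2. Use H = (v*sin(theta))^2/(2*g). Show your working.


H = (v*sin(theta))^2 / (2*g)
vy = v*sin(theta) = 28.81 * sin(67.22 deg) = 26.5628 m/s
H = vy^2 / (2*g) = 705.5809 / (2*9.81)
H = 705.5809 / 19.62 = 35.9623 m

35.9623 m


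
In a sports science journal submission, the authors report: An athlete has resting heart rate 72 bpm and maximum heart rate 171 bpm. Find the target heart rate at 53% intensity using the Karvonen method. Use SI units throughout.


Target = HRrest + pct*(HRmax - HRrest)
Heart rate reserve = HRmax - HRrest = 171 - 72 = 99 bpm
Fraction = 53% = 0.53
Target = 72 + 0.53 * 99
Target = 72 + 52.47 = 124.47 bpm

124.47 bpm


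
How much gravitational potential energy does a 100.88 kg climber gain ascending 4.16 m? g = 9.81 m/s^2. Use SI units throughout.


PE = m * g * h
PE = 100.88 * 9.81 * 4.16
PE = 989.6328 * 4.16 = 4116.8724 J

4116.8724 J


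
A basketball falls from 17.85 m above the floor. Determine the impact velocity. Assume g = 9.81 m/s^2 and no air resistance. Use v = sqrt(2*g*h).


v = sqrt(2 * g * h)
v = sqrt(2 * 9.81 * 17.85)
v = sqrt(350.217) = 18.7141 m/s

18.7141 m/s


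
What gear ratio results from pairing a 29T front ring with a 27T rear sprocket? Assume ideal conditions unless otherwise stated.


GR = front_teeth / rear_teeth
GR = 29 / 27
GR = 1.0741

1.0741


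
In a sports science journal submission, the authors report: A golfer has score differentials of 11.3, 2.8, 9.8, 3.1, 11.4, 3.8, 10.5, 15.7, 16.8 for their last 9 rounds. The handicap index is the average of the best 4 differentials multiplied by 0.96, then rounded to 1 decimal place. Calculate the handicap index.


All differentials: 11.3, 2.8, 9.8, 3.1, 11.4, 3.8, 10.5, 15.7, 16.8
Sorted: 2.8, 3.1, 3.8, 9.8, 10.5, 11.3, 11.4, 15.7, 16.8
Best 4: 2.8, 3.1, 3.8, 9.8
Average of best = 19.5 / 4 = 4.875
Raw index = 4.875 * 0.96 = 4.68
Handicap index = round(4.68, 1) = 4.7

4.7


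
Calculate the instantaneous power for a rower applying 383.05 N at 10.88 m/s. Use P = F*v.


P = F * v
P = 383.05 * 10.88
P = 4167.584 W

4167.584 W


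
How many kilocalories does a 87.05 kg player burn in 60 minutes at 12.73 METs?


kcal = MET * mass * time_hr
Convert time: 60 min = 1 hr
kcal = 12.73 * 87.05 * 1
kcal = 1108.1465 kcal

1108.1465 kcal


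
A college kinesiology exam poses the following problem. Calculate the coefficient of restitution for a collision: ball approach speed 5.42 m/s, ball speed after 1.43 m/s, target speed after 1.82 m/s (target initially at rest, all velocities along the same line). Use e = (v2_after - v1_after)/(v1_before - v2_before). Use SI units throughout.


e = (v2_after - v1_after) / (v1_before - v2_before)
Numerator = 1.82 - 1.43 = 0.39
Denominator = 5.42 - 0 = 5.42
e = 0.39 / 5.42 = 0.072

0.072


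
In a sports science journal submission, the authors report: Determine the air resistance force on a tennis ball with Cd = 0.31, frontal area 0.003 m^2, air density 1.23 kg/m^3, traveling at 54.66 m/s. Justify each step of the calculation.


Fd = 0.5 * Cd * rho * A * v^2
Fd = 0.5 * 0.31 * 1.23 * 0.003 * 54.66^2
v^2 = 2987.7156
Fd = 0.5 * 0.31 * 1.23 * 0.003 * 2987.7156 = 1.7088 N

1.7088 N


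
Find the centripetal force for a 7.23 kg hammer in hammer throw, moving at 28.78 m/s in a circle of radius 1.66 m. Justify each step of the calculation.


Fc = m * v^2 / r
v^2 = 28.78^2 = 828.2884
Fc = 7.23 * 828.2884 / 1.66
Fc = 5988.5251 / 1.66 = 3607.5453 N

3607.5453 N


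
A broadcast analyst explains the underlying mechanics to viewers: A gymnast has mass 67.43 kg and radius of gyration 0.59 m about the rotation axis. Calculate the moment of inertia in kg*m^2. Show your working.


I = m * k^2
I = 67.43 * 0.59^2
I = 67.43 * 0.3481 = 23.4724 kg*m^2

23.4724 kg*m^2


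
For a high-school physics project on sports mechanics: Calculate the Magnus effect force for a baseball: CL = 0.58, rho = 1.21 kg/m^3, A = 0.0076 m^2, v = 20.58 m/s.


FM = 0.5 * CL * rho * A * v^2
FM = 0.5 * 0.58 * 1.21 * 0.0076 * 20.58^2
v^2 = 423.5364
FM = 0.5 * 0.58 * 1.21 * 0.0076 * 423.5364 = 1.1295 N

1.1295 N


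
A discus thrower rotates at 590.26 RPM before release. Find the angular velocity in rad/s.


omega = RPM * 2 * pi / 60
omega = 590.26 * 2 * 3.14159 / 60
omega = 3708.713 / 60 = 61.8119 rad/s

61.8119 rad/s


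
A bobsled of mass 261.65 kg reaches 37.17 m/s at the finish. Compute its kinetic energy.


KE = 0.5 * m * v^2
KE = 0.5 * 261.65 * 37.17^2
KE = 0.5 * 261.65 * 1381.6089 = 180748.9843 J

180748.9843 J


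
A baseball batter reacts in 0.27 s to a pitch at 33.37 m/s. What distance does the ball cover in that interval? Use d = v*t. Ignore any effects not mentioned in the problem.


d = v * t
d = 33.37 * 0.27
d = 9.0099 m

9.0099 m


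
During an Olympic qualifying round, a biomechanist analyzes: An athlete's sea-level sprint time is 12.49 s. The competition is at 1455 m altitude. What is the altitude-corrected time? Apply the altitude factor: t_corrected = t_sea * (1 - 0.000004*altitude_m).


Correction factor = 1 - 0.000004 * 1455 = 0.99418
t_corrected = t_sea * factor = 12.49 * 0.99418
t_corrected = 12.4173 s

12.4173 s


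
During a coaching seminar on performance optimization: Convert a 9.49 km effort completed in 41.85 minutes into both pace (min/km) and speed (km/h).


Pace = time / distance = 41.85 min / 9.49 km = 4.4099 min/km
Speed = distance / time_in_hours = 9.49 / 0.6975 hr
Speed = 13.6057 km/h

4.4099 min/km, 13.6057 km/h


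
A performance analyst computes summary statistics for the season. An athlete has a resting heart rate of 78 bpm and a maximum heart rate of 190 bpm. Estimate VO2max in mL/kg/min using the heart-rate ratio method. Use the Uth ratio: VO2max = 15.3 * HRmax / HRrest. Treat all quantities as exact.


VO2max = 15.3 * HRmax / HRrest
VO2max = 15.3 * 190 / 78
VO2max = 2907 / 78 = 37.2692 mL/kg/min

37.2692 mL/kg/min


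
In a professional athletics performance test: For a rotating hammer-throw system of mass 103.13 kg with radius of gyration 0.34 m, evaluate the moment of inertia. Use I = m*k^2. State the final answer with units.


I = m * k^2
I = 103.13 * 0.34^2
I = 103.13 * 0.1156 = 11.9218 kg*m^2

11.9218 kg*m^2


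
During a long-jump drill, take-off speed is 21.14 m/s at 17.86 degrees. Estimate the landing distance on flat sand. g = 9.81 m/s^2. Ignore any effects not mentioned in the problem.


R = v^2 * sin(2*theta) / g
Convert angle to radians: theta = 17.86 deg = 0.3117 rad
sin(2*theta) = sin(0.6234) = 0.5838
R = 21.14^2 * 0.5838 / 9.81
R = 446.8996 * 0.5838 / 9.81 = 26.5964 m

26.5964 m


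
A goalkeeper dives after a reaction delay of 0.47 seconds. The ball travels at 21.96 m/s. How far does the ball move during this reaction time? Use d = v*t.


d = v * t
d = 21.96 * 0.47
d = 10.3212 m

10.3212 m


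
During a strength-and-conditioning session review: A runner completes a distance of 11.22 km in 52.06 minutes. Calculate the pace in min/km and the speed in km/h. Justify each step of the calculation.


Pace = time / distance = 52.06 min / 11.22 km = 4.6399 min/km
Speed = distance / time_in_hours = 11.22 / 0.8677 hr
Speed = 12.9312 km/h

4.6399 min/km, 12.9312 km/h


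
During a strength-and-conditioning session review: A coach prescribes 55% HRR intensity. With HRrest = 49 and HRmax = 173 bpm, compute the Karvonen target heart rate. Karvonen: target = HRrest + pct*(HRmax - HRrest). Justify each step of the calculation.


Target = HRrest + pct*(HRmax - HRrest)
Heart rate reserve = HRmax - HRrest = 173 - 49 = 124 bpm
Fraction = 55% = 0.55
Target = 49 + 0.55 * 124
Target = 49 + 68.2 = 117.2 bpm

117.2 bpm


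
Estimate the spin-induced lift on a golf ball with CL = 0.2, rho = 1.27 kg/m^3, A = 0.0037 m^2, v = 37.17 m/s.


FM = 0.5 * CL * rho * A * v^2
FM = 0.5 * 0.2 * 1.27 * 0.0037 * 37.17^2
v^2 = 1381.6089
FM = 0.5 * 0.2 * 1.27 * 0.0037 * 1381.6089 = 0.6492 N

0.6492 N


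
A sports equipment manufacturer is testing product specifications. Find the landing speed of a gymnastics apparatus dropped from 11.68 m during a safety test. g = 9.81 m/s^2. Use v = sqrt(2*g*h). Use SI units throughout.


v = sqrt(2 * g * h)
v = sqrt(2 * 9.81 * 11.68)
v = sqrt(229.1616) = 15.1381 m/s

15.1381 m/s
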